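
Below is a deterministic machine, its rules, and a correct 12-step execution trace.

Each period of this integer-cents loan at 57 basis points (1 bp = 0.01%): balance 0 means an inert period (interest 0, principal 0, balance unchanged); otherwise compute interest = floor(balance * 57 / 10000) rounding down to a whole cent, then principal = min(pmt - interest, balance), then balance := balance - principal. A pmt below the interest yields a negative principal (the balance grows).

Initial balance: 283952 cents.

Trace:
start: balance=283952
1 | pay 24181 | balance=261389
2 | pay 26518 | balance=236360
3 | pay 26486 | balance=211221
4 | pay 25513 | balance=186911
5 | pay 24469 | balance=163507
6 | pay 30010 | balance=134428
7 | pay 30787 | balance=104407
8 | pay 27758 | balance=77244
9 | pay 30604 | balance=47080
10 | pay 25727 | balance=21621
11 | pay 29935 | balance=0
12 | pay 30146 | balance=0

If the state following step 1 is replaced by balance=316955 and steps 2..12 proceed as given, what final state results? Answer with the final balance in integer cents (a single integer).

20766

state after step 1 := balance=316955
2 | pay 26518 | balance=292243
3 | pay 26486 | balance=267422
4 | pay 25513 | balance=243433
5 | pay 24469 | balance=220351
6 | pay 30010 | balance=191597
7 | pay 30787 | balance=161902
8 | pay 27758 | balance=135066
9 | pay 30604 | balance=105231
10 | pay 25727 | balance=80103
11 | pay 29935 | balance=50624
12 | pay 30146 | balance=20766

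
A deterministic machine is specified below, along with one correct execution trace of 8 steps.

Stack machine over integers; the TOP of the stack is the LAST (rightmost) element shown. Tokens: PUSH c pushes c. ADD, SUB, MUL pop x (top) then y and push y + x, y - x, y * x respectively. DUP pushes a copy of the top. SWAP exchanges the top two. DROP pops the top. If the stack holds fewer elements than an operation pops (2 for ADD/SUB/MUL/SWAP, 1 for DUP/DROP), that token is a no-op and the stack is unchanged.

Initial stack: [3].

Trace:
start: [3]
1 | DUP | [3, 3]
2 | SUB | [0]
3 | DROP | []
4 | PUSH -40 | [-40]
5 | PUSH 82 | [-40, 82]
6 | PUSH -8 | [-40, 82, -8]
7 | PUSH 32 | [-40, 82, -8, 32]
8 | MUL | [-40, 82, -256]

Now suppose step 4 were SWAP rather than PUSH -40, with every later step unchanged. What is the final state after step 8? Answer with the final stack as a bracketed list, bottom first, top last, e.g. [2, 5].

[82, -256]

(re-executing from step 4 with the substitution; state before step 4: [])
4 | SWAP | []
5 | PUSH 82 | [82]
6 | PUSH -8 | [82, -8]
7 | PUSH 32 | [82, -8, 32]
8 | MUL | [82, -256]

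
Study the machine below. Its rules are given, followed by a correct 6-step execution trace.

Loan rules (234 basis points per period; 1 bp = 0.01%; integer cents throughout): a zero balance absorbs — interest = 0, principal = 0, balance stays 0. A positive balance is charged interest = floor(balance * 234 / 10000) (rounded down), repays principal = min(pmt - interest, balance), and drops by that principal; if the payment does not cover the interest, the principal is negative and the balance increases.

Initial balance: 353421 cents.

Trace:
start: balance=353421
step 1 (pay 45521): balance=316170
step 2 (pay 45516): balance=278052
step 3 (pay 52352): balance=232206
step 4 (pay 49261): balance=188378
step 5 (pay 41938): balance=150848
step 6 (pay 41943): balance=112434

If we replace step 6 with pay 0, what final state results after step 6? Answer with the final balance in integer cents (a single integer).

(re-executing from step 6 with the substitution; state before step 6: balance=150848)
step 6 (pay 0): balance=154377

154377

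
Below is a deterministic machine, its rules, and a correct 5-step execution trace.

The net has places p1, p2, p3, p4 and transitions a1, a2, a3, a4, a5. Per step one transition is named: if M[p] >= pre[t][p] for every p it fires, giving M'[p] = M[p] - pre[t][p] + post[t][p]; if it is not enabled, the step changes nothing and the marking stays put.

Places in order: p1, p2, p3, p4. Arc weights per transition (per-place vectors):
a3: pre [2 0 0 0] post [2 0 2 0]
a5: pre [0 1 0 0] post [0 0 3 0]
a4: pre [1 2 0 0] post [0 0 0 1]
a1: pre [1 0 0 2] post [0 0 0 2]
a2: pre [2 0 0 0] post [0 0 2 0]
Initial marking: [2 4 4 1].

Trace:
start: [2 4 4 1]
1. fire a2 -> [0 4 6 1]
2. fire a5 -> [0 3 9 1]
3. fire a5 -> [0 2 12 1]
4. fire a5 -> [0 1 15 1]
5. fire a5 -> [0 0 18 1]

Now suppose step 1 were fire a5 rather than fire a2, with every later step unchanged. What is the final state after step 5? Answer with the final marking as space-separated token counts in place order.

2 0 16 1

(re-executing from step 1 with the substitution; state before step 1: [2 4 4 1])
1. fire a5 -> [2 3 7 1]
2. fire a5 -> [2 2 10 1]
3. fire a5 -> [2 1 13 1]
4. fire a5 -> [2 0 16 1]
5. fire a5 -> [2 0 16 1]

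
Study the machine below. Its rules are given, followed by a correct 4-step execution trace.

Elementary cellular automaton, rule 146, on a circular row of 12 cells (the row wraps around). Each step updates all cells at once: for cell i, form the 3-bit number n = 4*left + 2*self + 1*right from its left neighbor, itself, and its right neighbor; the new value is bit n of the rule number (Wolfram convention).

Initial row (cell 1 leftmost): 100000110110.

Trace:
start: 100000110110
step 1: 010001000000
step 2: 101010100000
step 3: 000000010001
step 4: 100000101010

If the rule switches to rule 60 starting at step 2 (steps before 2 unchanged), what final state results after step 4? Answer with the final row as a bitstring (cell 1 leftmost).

(re-executing steps 2..4 under rule 60; state before step 2: 010001000000)
step 2: 011001100000
step 3: 010101010000
step 4: 011111111000

011111111000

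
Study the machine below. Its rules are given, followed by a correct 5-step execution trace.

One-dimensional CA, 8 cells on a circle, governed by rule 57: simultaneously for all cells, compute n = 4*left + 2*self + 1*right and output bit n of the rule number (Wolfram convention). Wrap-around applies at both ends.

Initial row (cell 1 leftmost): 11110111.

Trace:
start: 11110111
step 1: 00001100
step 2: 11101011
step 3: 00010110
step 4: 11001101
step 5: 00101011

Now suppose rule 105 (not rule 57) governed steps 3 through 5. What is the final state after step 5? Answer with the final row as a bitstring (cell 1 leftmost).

(re-executing steps 3..5 under rule 105; state before step 3: 11101011)
step 3: 00110110
step 4: 10111110
step 5: 01100011

01100011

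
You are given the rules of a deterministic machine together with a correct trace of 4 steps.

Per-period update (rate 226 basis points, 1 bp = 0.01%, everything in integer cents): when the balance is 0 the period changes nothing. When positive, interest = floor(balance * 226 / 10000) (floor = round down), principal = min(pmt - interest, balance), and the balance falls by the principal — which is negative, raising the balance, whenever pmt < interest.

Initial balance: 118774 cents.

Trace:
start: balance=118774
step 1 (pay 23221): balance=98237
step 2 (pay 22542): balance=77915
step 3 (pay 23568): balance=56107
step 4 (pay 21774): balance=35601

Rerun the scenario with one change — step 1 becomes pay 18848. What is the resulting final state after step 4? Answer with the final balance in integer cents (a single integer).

(re-executing from step 1 with the substitution; state before step 1: balance=118774)
step 1 (pay 18848): balance=102610
step 2 (pay 22542): balance=82386
step 3 (pay 23568): balance=60679
step 4 (pay 21774): balance=40276

40276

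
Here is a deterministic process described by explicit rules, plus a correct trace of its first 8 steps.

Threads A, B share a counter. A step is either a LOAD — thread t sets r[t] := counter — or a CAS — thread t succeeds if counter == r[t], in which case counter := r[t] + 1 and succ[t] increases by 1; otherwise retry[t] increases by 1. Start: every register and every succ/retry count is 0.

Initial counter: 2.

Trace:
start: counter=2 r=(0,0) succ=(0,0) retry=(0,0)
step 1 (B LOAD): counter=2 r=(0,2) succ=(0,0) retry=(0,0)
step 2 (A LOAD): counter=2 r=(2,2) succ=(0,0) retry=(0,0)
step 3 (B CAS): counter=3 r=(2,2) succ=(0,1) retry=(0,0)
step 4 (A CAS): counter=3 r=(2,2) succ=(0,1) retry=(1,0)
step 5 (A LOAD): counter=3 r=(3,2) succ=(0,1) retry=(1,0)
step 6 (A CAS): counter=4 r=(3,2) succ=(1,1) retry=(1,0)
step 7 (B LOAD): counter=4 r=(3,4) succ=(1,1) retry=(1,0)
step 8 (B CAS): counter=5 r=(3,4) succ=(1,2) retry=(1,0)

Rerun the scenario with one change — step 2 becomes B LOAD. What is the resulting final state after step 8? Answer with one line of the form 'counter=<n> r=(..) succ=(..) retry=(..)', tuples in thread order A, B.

counter=5 r=(3,4) succ=(1,2) retry=(1,0)

(re-executing from step 2 with the substitution; state before step 2: counter=2 r=(0,2) succ=(0,0) retry=(0,0))
step 2 (B LOAD): counter=2 r=(0,2) succ=(0,0) retry=(0,0)
step 3 (B CAS): counter=3 r=(0,2) succ=(0,1) retry=(0,0)
step 4 (A CAS): counter=3 r=(0,2) succ=(0,1) retry=(1,0)
step 5 (A LOAD): counter=3 r=(3,2) succ=(0,1) retry=(1,0)
step 6 (A CAS): counter=4 r=(3,2) succ=(1,1) retry=(1,0)
step 7 (B LOAD): counter=4 r=(3,4) succ=(1,1) retry=(1,0)
step 8 (B CAS): counter=5 r=(3,4) succ=(1,2) retry=(1,0)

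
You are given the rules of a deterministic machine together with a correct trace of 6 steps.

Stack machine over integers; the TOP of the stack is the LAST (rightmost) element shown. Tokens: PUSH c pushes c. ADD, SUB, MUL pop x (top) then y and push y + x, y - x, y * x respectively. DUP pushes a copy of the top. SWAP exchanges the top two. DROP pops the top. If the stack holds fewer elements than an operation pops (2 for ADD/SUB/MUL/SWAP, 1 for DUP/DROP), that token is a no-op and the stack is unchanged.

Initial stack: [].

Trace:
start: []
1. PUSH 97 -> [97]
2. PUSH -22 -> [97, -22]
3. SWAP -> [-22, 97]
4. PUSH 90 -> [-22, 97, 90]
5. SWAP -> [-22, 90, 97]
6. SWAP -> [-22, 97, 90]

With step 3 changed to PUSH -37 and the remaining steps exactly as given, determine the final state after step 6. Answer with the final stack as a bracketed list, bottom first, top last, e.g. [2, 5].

[97, -22, -37, 90]

(re-executing from step 3 with the substitution; state before step 3: [97, -22])
3. PUSH -37 -> [97, -22, -37]
4. PUSH 90 -> [97, -22, -37, 90]
5. SWAP -> [97, -22, 90, -37]
6. SWAP -> [97, -22, -37, 90]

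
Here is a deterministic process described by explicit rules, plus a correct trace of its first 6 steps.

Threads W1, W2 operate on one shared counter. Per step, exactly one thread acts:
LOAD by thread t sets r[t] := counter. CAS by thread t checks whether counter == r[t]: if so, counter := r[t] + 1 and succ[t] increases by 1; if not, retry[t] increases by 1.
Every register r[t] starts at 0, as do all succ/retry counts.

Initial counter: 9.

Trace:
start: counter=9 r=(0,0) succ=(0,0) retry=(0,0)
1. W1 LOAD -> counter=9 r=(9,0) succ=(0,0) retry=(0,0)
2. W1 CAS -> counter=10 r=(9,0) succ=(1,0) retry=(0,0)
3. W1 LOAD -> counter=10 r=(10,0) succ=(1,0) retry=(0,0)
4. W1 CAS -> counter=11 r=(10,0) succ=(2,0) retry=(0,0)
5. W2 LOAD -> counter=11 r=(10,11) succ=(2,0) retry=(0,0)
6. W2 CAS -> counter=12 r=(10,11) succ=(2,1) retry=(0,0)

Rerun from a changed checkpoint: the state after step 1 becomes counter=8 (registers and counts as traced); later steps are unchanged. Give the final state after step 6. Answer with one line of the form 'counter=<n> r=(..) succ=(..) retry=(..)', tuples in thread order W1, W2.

counter=10 r=(8,9) succ=(1,1) retry=(1,0)

state after step 1 := counter=8 r=(9,0) succ=(0,0) retry=(0,0)
2. W1 CAS -> counter=8 r=(9,0) succ=(0,0) retry=(1,0)
3. W1 LOAD -> counter=8 r=(8,0) succ=(0,0) retry=(1,0)
4. W1 CAS -> counter=9 r=(8,0) succ=(1,0) retry=(1,0)
5. W2 LOAD -> counter=9 r=(8,9) succ=(1,0) retry=(1,0)
6. W2 CAS -> counter=10 r=(8,9) succ=(1,1) retry=(1,0)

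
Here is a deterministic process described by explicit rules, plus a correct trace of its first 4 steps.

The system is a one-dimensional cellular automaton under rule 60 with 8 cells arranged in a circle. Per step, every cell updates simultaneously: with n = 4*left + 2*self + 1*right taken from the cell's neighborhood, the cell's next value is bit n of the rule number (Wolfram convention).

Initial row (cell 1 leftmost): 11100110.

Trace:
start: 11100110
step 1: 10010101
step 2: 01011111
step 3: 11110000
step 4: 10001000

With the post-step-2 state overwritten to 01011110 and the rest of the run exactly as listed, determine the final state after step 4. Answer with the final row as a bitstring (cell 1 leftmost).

11001001

state after step 2 := 01011110
step 3: 01110001
step 4: 11001001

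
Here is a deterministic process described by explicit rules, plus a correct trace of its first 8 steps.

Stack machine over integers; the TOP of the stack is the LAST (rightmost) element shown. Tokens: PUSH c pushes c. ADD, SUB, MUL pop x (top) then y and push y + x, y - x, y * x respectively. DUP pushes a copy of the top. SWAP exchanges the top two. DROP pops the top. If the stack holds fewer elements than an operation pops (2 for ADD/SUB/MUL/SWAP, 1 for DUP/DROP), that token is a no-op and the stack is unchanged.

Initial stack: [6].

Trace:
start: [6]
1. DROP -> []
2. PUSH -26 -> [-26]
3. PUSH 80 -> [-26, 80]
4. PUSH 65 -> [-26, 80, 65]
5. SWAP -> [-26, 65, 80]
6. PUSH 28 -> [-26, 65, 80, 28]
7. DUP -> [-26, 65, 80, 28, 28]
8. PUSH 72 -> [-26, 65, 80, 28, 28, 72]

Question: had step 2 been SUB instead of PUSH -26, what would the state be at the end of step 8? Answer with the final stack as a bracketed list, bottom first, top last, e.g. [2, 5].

(re-executing from step 2 with the substitution; state before step 2: [])
2. SUB -> []
3. PUSH 80 -> [80]
4. PUSH 65 -> [80, 65]
5. SWAP -> [65, 80]
6. PUSH 28 -> [65, 80, 28]
7. DUP -> [65, 80, 28, 28]
8. PUSH 72 -> [65, 80, 28, 28, 72]

[65, 80, 28, 28, 72]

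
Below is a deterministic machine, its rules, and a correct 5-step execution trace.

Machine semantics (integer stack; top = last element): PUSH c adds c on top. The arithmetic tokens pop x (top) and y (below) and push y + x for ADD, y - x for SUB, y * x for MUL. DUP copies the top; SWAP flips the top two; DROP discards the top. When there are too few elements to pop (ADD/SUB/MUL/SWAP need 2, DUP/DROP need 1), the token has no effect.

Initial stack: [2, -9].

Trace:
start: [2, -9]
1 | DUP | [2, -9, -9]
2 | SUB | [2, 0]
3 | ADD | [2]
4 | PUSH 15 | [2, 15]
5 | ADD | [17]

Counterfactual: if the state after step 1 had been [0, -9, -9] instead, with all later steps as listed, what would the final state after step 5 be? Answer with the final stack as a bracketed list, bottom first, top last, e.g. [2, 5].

[15]

state after step 1 := [0, -9, -9]
2 | SUB | [0, 0]
3 | ADD | [0]
4 | PUSH 15 | [0, 15]
5 | ADD | [15]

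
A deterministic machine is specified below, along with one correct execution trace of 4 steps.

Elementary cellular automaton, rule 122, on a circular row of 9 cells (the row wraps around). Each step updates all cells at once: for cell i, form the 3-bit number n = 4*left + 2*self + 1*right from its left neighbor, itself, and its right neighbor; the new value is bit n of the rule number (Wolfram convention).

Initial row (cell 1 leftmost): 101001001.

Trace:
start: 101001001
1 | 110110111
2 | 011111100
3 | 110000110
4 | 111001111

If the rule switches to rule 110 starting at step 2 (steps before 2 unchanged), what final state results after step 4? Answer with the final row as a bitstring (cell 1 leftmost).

110001101

(re-executing steps 2..4 under rule 110; state before step 2: 110110111)
2 | 011111100
3 | 110000100
4 | 110001101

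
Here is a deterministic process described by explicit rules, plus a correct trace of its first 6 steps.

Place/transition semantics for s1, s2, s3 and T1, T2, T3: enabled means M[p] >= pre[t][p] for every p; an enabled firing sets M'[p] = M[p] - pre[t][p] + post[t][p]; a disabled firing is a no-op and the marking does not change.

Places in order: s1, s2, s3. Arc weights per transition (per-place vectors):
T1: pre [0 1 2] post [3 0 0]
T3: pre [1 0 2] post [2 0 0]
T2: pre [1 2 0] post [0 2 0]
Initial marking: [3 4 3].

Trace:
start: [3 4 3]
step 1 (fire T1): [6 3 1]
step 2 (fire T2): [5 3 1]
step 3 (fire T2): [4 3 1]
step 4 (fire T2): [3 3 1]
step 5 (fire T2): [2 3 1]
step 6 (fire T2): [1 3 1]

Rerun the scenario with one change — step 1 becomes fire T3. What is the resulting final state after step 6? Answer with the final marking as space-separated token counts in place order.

(re-executing from step 1 with the substitution; state before step 1: [3 4 3])
step 1 (fire T3): [4 4 1]
step 2 (fire T2): [3 4 1]
step 3 (fire T2): [2 4 1]
step 4 (fire T2): [1 4 1]
step 5 (fire T2): [0 4 1]
step 6 (fire T2): [0 4 1]

0 4 1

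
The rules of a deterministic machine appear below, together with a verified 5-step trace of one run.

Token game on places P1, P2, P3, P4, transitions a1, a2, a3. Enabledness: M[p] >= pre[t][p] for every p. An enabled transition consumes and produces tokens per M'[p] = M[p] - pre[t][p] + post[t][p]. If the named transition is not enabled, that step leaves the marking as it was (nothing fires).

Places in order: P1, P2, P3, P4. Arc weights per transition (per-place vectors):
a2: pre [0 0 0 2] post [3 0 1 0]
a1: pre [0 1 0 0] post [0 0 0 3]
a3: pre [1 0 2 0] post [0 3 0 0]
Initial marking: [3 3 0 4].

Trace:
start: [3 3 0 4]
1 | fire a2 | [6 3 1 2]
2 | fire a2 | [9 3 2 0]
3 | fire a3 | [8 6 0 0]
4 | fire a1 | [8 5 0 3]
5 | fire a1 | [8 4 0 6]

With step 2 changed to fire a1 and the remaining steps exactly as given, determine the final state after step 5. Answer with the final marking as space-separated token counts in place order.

(re-executing from step 2 with the substitution; state before step 2: [6 3 1 2])
2 | fire a1 | [6 2 1 5]
3 | fire a3 | [6 2 1 5]
4 | fire a1 | [6 1 1 8]
5 | fire a1 | [6 0 1 11]

6 0 1 11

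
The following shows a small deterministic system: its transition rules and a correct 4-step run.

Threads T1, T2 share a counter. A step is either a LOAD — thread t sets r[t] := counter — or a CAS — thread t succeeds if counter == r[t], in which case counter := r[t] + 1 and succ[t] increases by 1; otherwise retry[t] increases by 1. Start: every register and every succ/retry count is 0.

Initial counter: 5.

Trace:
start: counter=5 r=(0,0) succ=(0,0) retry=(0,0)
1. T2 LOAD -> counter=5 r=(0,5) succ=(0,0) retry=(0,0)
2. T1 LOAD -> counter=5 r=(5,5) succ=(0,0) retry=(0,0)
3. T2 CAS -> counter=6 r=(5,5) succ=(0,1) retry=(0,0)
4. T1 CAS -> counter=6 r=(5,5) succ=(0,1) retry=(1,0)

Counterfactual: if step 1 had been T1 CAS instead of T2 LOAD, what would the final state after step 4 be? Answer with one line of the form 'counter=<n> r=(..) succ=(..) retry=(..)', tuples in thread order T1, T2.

(re-executing from step 1 with the substitution; state before step 1: counter=5 r=(0,0) succ=(0,0) retry=(0,0))
1. T1 CAS -> counter=5 r=(0,0) succ=(0,0) retry=(1,0)
2. T1 LOAD -> counter=5 r=(5,0) succ=(0,0) retry=(1,0)
3. T2 CAS -> counter=5 r=(5,0) succ=(0,0) retry=(1,1)
4. T1 CAS -> counter=6 r=(5,0) succ=(1,0) retry=(1,1)

counter=6 r=(5,0) succ=(1,0) retry=(1,1)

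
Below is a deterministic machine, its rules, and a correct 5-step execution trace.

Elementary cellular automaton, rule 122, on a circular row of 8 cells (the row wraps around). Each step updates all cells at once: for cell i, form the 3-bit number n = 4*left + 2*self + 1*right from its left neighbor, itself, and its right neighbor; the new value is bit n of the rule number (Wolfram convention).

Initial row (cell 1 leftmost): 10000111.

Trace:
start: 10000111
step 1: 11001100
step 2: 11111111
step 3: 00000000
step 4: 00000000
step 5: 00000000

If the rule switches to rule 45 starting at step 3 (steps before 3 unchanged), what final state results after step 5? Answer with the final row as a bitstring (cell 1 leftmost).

00000000

(re-executing steps 3..5 under rule 45; state before step 3: 11111111)
step 3: 00000000
step 4: 11111111
step 5: 00000000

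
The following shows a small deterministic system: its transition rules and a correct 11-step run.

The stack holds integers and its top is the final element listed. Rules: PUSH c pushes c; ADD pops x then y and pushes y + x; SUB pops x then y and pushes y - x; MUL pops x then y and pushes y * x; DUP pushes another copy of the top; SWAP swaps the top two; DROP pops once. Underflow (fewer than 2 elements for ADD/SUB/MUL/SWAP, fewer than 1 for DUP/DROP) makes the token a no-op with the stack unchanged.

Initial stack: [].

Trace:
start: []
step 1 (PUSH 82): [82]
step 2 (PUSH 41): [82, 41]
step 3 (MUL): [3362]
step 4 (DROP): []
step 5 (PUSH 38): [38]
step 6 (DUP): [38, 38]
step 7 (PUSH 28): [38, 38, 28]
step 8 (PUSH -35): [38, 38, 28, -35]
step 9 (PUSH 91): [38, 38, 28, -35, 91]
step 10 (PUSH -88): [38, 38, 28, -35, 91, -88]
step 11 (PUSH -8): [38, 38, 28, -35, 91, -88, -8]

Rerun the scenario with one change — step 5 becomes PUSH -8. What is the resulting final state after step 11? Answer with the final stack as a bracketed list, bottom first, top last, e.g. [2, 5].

(re-executing from step 5 with the substitution; state before step 5: [])
step 5 (PUSH -8): [-8]
step 6 (DUP): [-8, -8]
step 7 (PUSH 28): [-8, -8, 28]
step 8 (PUSH -35): [-8, -8, 28, -35]
step 9 (PUSH 91): [-8, -8, 28, -35, 91]
step 10 (PUSH -88): [-8, -8, 28, -35, 91, -88]
step 11 (PUSH -8): [-8, -8, 28, -35, 91, -88, -8]

[-8, -8, 28, -35, 91, -88, -8]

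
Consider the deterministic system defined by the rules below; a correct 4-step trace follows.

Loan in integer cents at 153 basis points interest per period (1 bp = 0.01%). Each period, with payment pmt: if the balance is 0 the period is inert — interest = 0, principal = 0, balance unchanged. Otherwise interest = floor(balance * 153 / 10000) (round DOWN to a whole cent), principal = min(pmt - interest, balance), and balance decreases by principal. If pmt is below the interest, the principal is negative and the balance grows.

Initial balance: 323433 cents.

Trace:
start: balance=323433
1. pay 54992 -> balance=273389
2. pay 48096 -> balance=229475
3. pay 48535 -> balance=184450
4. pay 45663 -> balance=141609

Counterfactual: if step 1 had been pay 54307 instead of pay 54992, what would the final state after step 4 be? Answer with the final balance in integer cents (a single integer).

142326

(re-executing from step 1 with the substitution; state before step 1: balance=323433)
1. pay 54307 -> balance=274074
2. pay 48096 -> balance=230171
3. pay 48535 -> balance=185157
4. pay 45663 -> balance=142326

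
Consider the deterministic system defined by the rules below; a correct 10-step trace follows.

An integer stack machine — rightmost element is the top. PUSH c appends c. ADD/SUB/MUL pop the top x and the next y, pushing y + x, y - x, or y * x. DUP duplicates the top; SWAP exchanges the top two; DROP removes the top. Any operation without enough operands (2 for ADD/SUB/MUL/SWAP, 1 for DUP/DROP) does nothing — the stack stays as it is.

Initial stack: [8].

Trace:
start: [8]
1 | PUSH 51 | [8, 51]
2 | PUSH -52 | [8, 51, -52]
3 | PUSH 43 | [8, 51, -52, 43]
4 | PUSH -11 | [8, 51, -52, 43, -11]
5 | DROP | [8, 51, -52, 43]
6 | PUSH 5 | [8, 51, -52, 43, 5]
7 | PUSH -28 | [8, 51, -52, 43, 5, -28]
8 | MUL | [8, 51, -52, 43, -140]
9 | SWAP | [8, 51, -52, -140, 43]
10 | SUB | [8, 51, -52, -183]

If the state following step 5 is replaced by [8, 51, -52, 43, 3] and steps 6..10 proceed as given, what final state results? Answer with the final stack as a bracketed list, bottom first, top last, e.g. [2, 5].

state after step 5 := [8, 51, -52, 43, 3]
6 | PUSH 5 | [8, 51, -52, 43, 3, 5]
7 | PUSH -28 | [8, 51, -52, 43, 3, 5, -28]
8 | MUL | [8, 51, -52, 43, 3, -140]
9 | SWAP | [8, 51, -52, 43, -140, 3]
10 | SUB | [8, 51, -52, 43, -143]

[8, 51, -52, 43, -143]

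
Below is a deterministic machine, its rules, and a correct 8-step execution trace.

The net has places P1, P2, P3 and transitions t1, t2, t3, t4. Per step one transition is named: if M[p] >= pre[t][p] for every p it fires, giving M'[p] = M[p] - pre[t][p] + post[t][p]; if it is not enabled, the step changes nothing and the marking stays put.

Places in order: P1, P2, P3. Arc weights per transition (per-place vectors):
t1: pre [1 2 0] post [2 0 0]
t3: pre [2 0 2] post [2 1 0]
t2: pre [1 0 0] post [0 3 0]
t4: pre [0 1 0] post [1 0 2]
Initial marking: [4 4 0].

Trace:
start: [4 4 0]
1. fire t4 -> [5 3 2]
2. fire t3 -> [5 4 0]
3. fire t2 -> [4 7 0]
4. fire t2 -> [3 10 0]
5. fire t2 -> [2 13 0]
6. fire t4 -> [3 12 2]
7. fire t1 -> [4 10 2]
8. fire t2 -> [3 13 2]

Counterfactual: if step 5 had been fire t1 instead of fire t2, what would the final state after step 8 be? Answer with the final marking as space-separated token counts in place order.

5 8 2

(re-executing from step 5 with the substitution; state before step 5: [3 10 0])
5. fire t1 -> [4 8 0]
6. fire t4 -> [5 7 2]
7. fire t1 -> [6 5 2]
8. fire t2 -> [5 8 2]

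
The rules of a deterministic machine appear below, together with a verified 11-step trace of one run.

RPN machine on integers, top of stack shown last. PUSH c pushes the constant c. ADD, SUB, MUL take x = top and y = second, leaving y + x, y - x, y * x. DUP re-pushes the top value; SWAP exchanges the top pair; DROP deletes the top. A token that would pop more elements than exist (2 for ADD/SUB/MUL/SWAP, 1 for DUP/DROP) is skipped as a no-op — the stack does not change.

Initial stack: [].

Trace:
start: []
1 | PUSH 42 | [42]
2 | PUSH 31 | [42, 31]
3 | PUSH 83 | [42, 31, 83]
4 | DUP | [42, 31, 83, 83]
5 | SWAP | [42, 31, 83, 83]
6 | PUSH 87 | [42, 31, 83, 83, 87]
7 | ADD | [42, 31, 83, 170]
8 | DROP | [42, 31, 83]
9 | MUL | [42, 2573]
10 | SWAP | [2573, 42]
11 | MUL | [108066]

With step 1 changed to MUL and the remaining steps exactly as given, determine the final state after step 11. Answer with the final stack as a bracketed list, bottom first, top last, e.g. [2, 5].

[2573]

(re-executing from step 1 with the substitution; state before step 1: [])
1 | MUL | []
2 | PUSH 31 | [31]
3 | PUSH 83 | [31, 83]
4 | DUP | [31, 83, 83]
5 | SWAP | [31, 83, 83]
6 | PUSH 87 | [31, 83, 83, 87]
7 | ADD | [31, 83, 170]
8 | DROP | [31, 83]
9 | MUL | [2573]
10 | SWAP | [2573]
11 | MUL | [2573]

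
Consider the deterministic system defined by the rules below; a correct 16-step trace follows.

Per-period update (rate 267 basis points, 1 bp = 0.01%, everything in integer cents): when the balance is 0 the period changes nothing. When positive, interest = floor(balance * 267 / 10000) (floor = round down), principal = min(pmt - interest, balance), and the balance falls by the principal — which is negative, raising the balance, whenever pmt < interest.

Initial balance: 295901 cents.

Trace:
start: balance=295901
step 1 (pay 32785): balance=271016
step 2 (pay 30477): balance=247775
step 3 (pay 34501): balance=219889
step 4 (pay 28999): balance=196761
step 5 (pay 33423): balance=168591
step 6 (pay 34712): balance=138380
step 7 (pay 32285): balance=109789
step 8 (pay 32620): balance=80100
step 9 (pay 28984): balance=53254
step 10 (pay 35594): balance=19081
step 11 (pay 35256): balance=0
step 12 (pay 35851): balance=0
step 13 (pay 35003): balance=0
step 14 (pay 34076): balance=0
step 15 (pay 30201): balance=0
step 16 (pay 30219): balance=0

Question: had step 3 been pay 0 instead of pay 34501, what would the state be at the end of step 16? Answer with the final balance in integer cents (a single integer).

(re-executing from step 3 with the substitution; state before step 3: balance=247775)
step 3 (pay 0): balance=254390
step 4 (pay 28999): balance=232183
step 5 (pay 33423): balance=204959
step 6 (pay 34712): balance=175719
step 7 (pay 32285): balance=148125
step 8 (pay 32620): balance=119459
step 9 (pay 28984): balance=93664
step 10 (pay 35594): balance=60570
step 11 (pay 35256): balance=26931
step 12 (pay 35851): balance=0
step 13 (pay 35003): balance=0
step 14 (pay 34076): balance=0
step 15 (pay 30201): balance=0
step 16 (pay 30219): balance=0

0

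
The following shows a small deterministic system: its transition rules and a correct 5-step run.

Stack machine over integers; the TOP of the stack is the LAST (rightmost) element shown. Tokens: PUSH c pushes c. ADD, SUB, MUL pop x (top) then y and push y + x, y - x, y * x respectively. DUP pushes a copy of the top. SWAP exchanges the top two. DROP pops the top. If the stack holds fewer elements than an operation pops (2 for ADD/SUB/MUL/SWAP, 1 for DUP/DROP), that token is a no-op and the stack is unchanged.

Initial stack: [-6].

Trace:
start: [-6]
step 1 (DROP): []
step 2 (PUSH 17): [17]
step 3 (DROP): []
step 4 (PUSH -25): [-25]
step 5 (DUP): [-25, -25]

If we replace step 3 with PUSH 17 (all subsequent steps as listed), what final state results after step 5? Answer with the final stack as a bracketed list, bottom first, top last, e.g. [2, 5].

[17, 17, -25, -25]

(re-executing from step 3 with the substitution; state before step 3: [17])
step 3 (PUSH 17): [17, 17]
step 4 (PUSH -25): [17, 17, -25]
step 5 (DUP): [17, 17, -25, -25]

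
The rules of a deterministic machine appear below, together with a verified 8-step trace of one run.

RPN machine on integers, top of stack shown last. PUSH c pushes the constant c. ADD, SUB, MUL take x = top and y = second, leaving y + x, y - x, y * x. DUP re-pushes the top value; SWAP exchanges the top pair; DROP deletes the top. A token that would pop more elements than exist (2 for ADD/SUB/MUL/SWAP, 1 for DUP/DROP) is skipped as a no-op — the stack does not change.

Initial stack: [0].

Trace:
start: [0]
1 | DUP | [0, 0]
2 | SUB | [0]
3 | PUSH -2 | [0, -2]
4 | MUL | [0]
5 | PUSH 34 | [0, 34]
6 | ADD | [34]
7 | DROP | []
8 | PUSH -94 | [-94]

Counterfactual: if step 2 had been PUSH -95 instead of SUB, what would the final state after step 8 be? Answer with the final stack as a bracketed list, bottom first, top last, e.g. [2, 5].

(re-executing from step 2 with the substitution; state before step 2: [0, 0])
2 | PUSH -95 | [0, 0, -95]
3 | PUSH -2 | [0, 0, -95, -2]
4 | MUL | [0, 0, 190]
5 | PUSH 34 | [0, 0, 190, 34]
6 | ADD | [0, 0, 224]
7 | DROP | [0, 0]
8 | PUSH -94 | [0, 0, -94]

[0, 0, -94]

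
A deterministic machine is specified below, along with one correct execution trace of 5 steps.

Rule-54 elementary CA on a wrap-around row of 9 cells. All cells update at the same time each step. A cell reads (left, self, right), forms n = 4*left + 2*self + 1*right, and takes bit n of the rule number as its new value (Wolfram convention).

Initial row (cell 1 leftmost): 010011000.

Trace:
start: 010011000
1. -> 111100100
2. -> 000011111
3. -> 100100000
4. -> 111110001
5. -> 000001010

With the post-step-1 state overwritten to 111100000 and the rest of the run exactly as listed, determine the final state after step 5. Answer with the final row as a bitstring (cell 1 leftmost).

100101110

state after step 1 := 111100000
2. -> 000010001
3. -> 100111011
4. -> 011000100
5. -> 100101110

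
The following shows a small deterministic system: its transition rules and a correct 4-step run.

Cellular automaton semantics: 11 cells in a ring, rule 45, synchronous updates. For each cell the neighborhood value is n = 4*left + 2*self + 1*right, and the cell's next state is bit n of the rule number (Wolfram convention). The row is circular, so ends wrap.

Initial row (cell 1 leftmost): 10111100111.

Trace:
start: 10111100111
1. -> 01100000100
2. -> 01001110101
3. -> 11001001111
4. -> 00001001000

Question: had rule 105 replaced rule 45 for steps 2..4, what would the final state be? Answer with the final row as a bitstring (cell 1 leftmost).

10001101000

(re-executing steps 2..4 under rule 105; state before step 2: 01100000100)
2. -> 01101110001
3. -> 11111010100
4. -> 10001101000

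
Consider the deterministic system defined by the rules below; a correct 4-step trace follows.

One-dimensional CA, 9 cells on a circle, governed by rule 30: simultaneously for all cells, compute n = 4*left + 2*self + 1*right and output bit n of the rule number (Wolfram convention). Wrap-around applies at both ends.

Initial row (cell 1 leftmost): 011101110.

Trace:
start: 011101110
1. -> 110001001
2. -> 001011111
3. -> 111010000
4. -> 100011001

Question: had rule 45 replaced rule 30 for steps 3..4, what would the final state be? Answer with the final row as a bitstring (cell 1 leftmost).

101000111

(re-executing steps 3..4 under rule 45; state before step 3: 001011111)
3. -> 001110000
4. -> 101000111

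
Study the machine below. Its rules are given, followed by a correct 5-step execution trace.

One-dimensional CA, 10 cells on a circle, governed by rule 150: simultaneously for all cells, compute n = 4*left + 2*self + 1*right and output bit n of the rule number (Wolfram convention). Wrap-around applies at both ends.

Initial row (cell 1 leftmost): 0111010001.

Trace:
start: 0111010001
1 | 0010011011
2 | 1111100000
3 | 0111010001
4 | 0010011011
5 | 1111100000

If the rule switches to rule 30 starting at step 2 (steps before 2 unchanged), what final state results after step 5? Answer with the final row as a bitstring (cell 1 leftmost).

(re-executing steps 2..5 under rule 30; state before step 2: 0010011011)
2 | 1111110010
3 | 1000001110
4 | 1100011000
5 | 1010110101

1010110101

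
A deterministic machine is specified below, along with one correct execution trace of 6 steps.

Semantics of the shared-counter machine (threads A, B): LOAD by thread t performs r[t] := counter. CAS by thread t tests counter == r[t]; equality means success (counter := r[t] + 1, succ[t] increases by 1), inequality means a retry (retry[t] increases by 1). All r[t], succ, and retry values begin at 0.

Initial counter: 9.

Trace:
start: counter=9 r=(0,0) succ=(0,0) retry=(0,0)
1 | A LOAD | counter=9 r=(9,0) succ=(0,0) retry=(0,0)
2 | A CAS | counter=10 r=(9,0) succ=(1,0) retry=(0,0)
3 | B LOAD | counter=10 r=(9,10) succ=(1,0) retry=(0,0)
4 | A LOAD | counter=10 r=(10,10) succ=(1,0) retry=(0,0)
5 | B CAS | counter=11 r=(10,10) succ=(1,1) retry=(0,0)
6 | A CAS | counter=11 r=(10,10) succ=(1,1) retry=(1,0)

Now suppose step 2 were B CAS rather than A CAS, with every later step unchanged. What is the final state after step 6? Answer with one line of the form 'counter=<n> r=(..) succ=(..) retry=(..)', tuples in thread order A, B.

(re-executing from step 2 with the substitution; state before step 2: counter=9 r=(9,0) succ=(0,0) retry=(0,0))
2 | B CAS | counter=9 r=(9,0) succ=(0,0) retry=(0,1)
3 | B LOAD | counter=9 r=(9,9) succ=(0,0) retry=(0,1)
4 | A LOAD | counter=9 r=(9,9) succ=(0,0) retry=(0,1)
5 | B CAS | counter=10 r=(9,9) succ=(0,1) retry=(0,1)
6 | A CAS | counter=10 r=(9,9) succ=(0,1) retry=(1,1)

counter=10 r=(9,9) succ=(0,1) retry=(1,1)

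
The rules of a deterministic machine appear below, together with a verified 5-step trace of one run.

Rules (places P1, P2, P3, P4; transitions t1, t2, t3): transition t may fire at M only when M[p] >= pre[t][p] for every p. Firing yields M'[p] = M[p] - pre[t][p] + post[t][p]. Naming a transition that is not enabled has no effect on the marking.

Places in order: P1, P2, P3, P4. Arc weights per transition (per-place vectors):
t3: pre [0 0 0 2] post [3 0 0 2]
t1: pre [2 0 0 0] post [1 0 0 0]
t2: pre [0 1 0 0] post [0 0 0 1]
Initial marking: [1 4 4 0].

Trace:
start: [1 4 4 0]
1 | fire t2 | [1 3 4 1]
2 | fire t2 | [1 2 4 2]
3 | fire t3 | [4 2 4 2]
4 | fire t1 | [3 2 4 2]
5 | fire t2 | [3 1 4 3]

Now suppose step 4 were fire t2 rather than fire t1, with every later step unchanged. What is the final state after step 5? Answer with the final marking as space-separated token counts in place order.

4 0 4 4

(re-executing from step 4 with the substitution; state before step 4: [4 2 4 2])
4 | fire t2 | [4 1 4 3]
5 | fire t2 | [4 0 4 4]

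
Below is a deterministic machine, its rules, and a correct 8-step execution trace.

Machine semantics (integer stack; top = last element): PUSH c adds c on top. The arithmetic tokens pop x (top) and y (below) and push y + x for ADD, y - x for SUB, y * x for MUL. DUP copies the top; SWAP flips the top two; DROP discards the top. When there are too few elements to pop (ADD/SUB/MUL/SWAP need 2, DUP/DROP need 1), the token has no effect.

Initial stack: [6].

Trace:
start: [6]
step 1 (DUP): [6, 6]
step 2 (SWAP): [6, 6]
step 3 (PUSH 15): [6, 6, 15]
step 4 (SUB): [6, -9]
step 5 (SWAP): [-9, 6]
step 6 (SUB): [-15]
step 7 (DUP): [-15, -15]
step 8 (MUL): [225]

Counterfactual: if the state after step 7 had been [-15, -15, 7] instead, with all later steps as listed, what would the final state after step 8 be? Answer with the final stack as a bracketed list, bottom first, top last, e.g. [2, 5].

state after step 7 := [-15, -15, 7]
step 8 (MUL): [-15, -105]

[-15, -105]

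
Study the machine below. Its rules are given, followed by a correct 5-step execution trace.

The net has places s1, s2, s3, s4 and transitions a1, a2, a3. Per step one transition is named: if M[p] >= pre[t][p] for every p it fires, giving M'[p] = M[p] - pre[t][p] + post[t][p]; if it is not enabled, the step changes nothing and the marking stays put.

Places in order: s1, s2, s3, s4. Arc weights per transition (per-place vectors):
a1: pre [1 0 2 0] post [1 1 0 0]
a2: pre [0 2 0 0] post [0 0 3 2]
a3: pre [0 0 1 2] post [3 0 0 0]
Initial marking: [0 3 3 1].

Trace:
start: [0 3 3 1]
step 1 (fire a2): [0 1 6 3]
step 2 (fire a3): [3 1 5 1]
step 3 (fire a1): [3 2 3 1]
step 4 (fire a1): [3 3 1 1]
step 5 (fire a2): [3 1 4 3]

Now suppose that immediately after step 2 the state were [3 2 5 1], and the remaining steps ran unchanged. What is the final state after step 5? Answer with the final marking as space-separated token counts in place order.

3 2 4 3

state after step 2 := [3 2 5 1]
step 3 (fire a1): [3 3 3 1]
step 4 (fire a1): [3 4 1 1]
step 5 (fire a2): [3 2 4 3]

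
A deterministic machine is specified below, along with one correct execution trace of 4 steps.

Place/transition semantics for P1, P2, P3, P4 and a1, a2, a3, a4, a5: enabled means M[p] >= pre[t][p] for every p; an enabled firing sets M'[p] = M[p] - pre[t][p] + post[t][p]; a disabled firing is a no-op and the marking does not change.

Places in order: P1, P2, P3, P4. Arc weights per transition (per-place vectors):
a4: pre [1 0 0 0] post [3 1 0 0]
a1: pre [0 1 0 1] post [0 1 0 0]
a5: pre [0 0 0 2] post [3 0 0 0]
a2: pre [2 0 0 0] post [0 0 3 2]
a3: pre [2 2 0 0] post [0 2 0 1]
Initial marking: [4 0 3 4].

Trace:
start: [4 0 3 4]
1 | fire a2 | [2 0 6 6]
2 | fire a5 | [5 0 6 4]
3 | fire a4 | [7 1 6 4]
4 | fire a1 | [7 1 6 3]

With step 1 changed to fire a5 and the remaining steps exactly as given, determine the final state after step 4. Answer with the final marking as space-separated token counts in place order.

(re-executing from step 1 with the substitution; state before step 1: [4 0 3 4])
1 | fire a5 | [7 0 3 2]
2 | fire a5 | [10 0 3 0]
3 | fire a4 | [12 1 3 0]
4 | fire a1 | [12 1 3 0]

12 1 3 0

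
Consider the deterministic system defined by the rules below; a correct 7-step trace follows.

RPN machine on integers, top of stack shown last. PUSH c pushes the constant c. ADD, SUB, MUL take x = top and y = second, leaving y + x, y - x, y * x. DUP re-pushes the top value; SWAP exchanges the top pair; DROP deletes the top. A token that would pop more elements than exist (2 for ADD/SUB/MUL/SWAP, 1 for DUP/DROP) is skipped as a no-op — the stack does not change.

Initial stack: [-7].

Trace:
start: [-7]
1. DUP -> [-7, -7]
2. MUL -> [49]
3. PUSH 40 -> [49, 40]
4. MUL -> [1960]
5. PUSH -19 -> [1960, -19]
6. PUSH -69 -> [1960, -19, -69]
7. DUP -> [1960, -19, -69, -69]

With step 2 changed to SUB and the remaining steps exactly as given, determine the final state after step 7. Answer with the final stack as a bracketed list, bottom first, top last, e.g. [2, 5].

(re-executing from step 2 with the substitution; state before step 2: [-7, -7])
2. SUB -> [0]
3. PUSH 40 -> [0, 40]
4. MUL -> [0]
5. PUSH -19 -> [0, -19]
6. PUSH -69 -> [0, -19, -69]
7. DUP -> [0, -19, -69, -69]

[0, -19, -69, -69]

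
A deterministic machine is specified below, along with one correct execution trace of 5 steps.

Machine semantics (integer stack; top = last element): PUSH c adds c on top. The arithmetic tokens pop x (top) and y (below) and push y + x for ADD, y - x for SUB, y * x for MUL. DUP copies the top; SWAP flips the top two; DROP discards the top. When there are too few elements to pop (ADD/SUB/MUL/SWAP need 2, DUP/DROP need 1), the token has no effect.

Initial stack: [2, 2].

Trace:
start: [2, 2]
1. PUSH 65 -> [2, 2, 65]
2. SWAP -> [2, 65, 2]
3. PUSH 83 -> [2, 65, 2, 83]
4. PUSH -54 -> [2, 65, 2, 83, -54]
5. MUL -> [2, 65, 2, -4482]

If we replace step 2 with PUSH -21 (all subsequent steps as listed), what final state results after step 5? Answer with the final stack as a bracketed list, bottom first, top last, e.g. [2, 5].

[2, 2, 65, -21, -4482]

(re-executing from step 2 with the substitution; state before step 2: [2, 2, 65])
2. PUSH -21 -> [2, 2, 65, -21]
3. PUSH 83 -> [2, 2, 65, -21, 83]
4. PUSH -54 -> [2, 2, 65, -21, 83, -54]
5. MUL -> [2, 2, 65, -21, -4482]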